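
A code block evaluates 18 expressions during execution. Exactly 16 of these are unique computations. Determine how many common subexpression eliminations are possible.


CSE count = total expressions - unique expressions
= 18 - 16 = 2

2


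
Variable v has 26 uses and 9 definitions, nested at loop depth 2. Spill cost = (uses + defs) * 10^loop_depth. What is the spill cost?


uses + defs = 26 + 9 = 35
10^2 = 100
Spill cost = 35 * 100 = 3500

3500


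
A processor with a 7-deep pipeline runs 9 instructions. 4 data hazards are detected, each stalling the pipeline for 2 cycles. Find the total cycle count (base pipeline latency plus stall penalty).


Base cycles = 7 + 9 - 1 = 15
Total stalls = 4 * 2 = 8
Total = 15 + 8 = 23

23


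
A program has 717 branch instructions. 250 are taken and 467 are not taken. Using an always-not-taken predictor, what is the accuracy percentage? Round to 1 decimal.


Predictor: always-not-taken
Correct predictions = 467
Accuracy = 467 / 717 * 100 = 65.1%

65.1


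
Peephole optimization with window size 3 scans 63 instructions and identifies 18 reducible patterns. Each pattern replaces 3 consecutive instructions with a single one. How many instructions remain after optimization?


Each match removes 2 instructions.
Total removed = 18 * 2 = 36
Remaining = 63 - 36 = 27

27


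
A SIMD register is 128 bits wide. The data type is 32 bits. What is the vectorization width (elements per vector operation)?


Width = SIMD bits / data type bits
= 128 / 32 = 4

4


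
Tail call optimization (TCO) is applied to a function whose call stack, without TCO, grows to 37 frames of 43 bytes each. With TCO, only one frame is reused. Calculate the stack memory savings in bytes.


Without TCO: 37 * 43 = 1591 bytes
With TCO: reuse 1 frame = 43 bytes
Savings = 1591 - 43 = 1548

1548


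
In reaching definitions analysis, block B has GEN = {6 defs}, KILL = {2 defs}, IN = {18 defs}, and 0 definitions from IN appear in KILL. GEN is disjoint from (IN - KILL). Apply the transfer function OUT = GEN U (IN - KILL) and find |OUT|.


IN - KILL: 18 - 0 = 18 surviving definitions
OUT = GEN + surviving = 6 + 18 = 24

24


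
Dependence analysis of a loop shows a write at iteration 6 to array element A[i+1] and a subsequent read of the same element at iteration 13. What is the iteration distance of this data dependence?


Distance = read iteration - write iteration
= 13 - 6 = 7

7


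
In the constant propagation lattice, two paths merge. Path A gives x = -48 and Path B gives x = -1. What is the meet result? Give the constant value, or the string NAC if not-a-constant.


Meet operation: if both paths give the same constant, result is that constant; if they differ, result is NAC (not-a-constant).
Path A: -48, Path B: -1 -> differ
Result: not-a-constant -> NAC

NAC


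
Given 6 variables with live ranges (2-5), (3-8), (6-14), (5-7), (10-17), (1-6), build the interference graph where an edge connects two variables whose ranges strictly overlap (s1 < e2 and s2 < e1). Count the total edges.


Check all pairs for overlapping intervals.
Two intervals (s1,e1) and (s2,e2) overlap if s1 < e2 and s2 < e1.
v0 (2-5) vs v1..v5: overlaps v1, v5 -> 2
v1 (3-8) vs v2..v5: overlaps v2, v3, v5 -> 3
v2 (6-14) vs v3..v5: overlaps v3, v4 -> 2
v3 (5-7) vs v4..v5: overlaps v5 -> 1
v4 (10-17) vs v5: overlaps none -> 0
Total overlapping pairs = 2 + 3 + 2 + 1 + 0 = 8

8


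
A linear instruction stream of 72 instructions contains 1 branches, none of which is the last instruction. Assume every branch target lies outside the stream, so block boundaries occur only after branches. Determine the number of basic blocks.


With no in-sequence branch targets, the leaders are the first instruction plus the instruction after each branch.
Number of basic blocks = branches + 1
= 1 + 1 = 2

2


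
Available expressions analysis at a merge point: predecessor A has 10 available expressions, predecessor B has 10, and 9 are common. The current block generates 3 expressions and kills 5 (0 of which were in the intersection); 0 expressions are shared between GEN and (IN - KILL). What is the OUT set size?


IN = intersection of predecessors = 9
IN - KILL = 9 - 0 = 9
|OUT| = |GEN| + |IN - KILL| - |GEN ∩ (IN - KILL)| = 3 + 9 - 0 = 12

12


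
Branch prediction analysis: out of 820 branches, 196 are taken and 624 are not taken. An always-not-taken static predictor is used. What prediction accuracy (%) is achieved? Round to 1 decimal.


Predictor: always-not-taken
Correct predictions = 624
Accuracy = 624 / 820 * 100 = 76.1%

76.1


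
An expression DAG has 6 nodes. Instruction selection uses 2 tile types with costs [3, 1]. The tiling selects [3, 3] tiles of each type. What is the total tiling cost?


Total cost = sum(count_i * cost_i)
= 3*3 + 3*1
= 12

12


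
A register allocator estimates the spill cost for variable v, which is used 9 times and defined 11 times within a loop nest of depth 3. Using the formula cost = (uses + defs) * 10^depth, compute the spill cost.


uses + defs = 9 + 11 = 20
10^3 = 1000
Spill cost = 20 * 1000 = 20000

20000


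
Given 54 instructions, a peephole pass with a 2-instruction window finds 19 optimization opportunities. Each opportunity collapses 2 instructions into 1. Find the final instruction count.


Each match removes 1 instructions.
Total removed = 19 * 1 = 19
Remaining = 54 - 19 = 35

35


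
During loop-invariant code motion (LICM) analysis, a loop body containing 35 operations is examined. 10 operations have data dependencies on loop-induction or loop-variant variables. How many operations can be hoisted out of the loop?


Invariant candidates = total - loop-dependent
= 35 - 10 = 25

25


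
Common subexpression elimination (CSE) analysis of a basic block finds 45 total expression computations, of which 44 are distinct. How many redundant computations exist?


CSE count = total expressions - unique expressions
= 45 - 44 = 1

1


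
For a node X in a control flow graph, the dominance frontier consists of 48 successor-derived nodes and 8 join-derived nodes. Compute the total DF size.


DF(X) = direct successor contributions + join point contributions
= 48 + 8 = 56

56


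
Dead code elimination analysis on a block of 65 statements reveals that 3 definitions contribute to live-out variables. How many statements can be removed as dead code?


Dead code = total statements - live definitions
= 65 - 3 = 62

62


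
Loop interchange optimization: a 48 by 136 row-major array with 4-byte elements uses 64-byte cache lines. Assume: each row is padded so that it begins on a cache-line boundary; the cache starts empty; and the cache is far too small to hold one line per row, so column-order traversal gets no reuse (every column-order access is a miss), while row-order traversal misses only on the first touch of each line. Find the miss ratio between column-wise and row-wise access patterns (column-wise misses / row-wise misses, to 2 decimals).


Each row occupies 136 * 4 = 544 bytes and starts on a line boundary, so it spans ceil(544 / 64) = 9 cache lines.
Row-major traversal misses (one per line touched): 48 * ceil(136 * 4 / 64) = 432
Column-major traversal misses (no reuse, every access misses): 48 * 136 = 6528
Ratio = 6528 / 432 = 15.11

15.11


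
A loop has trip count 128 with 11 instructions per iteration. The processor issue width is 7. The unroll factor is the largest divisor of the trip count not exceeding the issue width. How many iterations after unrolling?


Largest divisor of 128 <= 7 is 4
New iterations = 128 / 4 = 32

32


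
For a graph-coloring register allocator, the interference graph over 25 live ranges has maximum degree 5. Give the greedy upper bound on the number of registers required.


Greedy coloring never needs more than (max_degree + 1) colors: when coloring a vertex, at most max_degree neighbors are already colored.
Upper bound = 5 + 1 = 6

6


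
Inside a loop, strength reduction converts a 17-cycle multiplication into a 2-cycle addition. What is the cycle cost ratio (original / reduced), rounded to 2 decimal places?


Ratio = mult_cost / add_cost = 17 / 2 = 8.5

8.5


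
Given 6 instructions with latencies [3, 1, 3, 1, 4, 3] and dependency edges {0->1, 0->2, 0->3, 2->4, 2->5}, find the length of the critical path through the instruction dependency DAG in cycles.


Compute longest path through dependency graph: dist(Ik) = max over predecessors of dist + latency(Ik).
dist(I0) = latency 3 = 3
dist(I1) = dist(I0) + 1 = 3 + 1 = 4
dist(I2) = dist(I0) + 3 = 3 + 3 = 6
dist(I3) = dist(I0) + 1 = 3 + 1 = 4
dist(I4) = dist(I2) + 4 = 6 + 4 = 10
dist(I5) = dist(I2) + 3 = 6 + 3 = 9
Critical path = max dist = 10

10


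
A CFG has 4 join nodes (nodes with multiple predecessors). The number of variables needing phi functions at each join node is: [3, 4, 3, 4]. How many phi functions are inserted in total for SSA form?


Total phi functions = sum of phi functions at each join node
= 3 + 4 + 3 + 4 = 14

14


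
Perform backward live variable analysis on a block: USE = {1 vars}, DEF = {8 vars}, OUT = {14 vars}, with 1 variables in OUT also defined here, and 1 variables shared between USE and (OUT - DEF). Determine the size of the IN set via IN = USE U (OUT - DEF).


OUT - DEF: 14 - 1 = 13
|IN| = |USE| + |OUT - DEF| - |USE ∩ (OUT - DEF)| = 1 + 13 - 1 = 13

13


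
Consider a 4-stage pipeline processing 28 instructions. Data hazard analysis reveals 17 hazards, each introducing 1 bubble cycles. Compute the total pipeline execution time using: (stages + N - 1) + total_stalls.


Base cycles = 4 + 28 - 1 = 31
Total stalls = 17 * 1 = 17
Total = 31 + 17 = 48

48


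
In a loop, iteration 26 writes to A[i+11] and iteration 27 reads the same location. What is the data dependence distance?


Distance = read iteration - write iteration
= 27 - 26 = 1

1


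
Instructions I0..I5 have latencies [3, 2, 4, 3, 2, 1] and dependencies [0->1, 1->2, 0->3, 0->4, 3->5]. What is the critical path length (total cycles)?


Compute longest path through dependency graph: dist(Ik) = max over predecessors of dist + latency(Ik).
dist(I0) = latency 3 = 3
dist(I1) = dist(I0) + 2 = 3 + 2 = 5
dist(I2) = dist(I1) + 4 = 5 + 4 = 9
dist(I3) = dist(I0) + 3 = 3 + 3 = 6
dist(I4) = dist(I0) + 2 = 3 + 2 = 5
dist(I5) = dist(I3) + 1 = 6 + 1 = 7
Critical path = max dist = 9

9


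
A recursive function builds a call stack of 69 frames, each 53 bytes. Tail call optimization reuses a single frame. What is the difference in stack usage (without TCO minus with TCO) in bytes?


Without TCO: 69 * 53 = 3657 bytes
With TCO: reuse 1 frame = 53 bytes
Savings = 3657 - 53 = 3604

3604


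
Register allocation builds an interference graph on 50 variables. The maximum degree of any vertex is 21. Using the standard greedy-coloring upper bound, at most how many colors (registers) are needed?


Greedy coloring never needs more than (max_degree + 1) colors: when coloring a vertex, at most max_degree neighbors are already colored.
Upper bound = 21 + 1 = 22

22


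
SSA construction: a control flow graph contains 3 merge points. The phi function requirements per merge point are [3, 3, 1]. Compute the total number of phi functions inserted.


Total phi functions = sum of phi functions at each join node
= 3 + 3 + 1 = 7

7


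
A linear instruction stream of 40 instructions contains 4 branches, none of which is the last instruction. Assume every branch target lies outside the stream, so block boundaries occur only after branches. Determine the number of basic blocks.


With no in-sequence branch targets, the leaders are the first instruction plus the instruction after each branch.
Number of basic blocks = branches + 1
= 4 + 1 = 5

5


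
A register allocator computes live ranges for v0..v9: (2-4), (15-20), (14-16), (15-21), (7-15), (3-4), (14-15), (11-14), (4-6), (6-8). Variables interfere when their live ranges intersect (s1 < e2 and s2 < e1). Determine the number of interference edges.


Check all pairs for overlapping intervals.
Two intervals (s1,e1) and (s2,e2) overlap if s1 < e2 and s2 < e1.
v0 (2-4) vs v1..v9: overlaps v5 -> 1
v1 (15-20) vs v2..v9: overlaps v2, v3 -> 2
v2 (14-16) vs v3..v9: overlaps v3, v4, v6 -> 3
v3 (15-21) vs v4..v9: overlaps none -> 0
v4 (7-15) vs v5..v9: overlaps v6, v7, v9 -> 3
v5 (3-4) vs v6..v9: overlaps none -> 0
v6 (14-15) vs v7..v9: overlaps none -> 0
v7 (11-14) vs v8..v9: overlaps none -> 0
v8 (4-6) vs v9: overlaps none -> 0
Total overlapping pairs = 1 + 2 + 3 + 0 + 3 + 0 + 0 + 0 + 0 = 9

9


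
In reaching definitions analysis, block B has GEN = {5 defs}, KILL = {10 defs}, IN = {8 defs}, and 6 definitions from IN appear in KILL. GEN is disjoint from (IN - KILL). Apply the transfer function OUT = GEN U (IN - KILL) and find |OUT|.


IN - KILL: 8 - 6 = 2 surviving definitions
OUT = GEN + surviving = 5 + 2 = 7

7


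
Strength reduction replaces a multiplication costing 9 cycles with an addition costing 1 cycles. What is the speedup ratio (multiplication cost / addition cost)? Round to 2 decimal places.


Ratio = mult_cost / add_cost = 9 / 1 = 9.0

9.0


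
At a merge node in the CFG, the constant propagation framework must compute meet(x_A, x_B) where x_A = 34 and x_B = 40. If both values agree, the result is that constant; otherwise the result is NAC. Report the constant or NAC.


Meet operation: if both paths give the same constant, result is that constant; if they differ, result is NAC (not-a-constant).
Path A: 34, Path B: 40 -> differ
Result: not-a-constant -> NAC

NAC


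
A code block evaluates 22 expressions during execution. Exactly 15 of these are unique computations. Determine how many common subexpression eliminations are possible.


CSE count = total expressions - unique expressions
= 22 - 15 = 7

7


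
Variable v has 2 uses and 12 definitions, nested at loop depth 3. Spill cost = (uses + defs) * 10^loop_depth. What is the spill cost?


uses + defs = 2 + 12 = 14
10^3 = 1000
Spill cost = 14 * 1000 = 14000

14000


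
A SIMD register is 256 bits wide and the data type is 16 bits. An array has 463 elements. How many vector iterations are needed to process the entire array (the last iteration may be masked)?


Width = 256 / 16 = 16 elements per vector op
Iterations = ceil(463 / 16) = 29

29


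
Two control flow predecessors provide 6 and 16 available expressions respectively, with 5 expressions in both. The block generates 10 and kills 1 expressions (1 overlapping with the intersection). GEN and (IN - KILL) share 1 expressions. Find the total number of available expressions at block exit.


IN = intersection of predecessors = 5
IN - KILL = 5 - 1 = 4
|OUT| = |GEN| + |IN - KILL| - |GEN ∩ (IN - KILL)| = 10 + 4 - 1 = 13

13


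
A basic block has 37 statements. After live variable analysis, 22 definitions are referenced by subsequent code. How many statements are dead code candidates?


Dead code = total statements - live definitions
= 37 - 22 = 15

15


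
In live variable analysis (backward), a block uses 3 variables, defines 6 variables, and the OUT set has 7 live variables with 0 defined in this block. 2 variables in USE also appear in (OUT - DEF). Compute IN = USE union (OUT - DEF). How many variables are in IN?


OUT - DEF: 7 - 0 = 7
|IN| = |USE| + |OUT - DEF| - |USE ∩ (OUT - DEF)| = 3 + 7 - 2 = 8

8


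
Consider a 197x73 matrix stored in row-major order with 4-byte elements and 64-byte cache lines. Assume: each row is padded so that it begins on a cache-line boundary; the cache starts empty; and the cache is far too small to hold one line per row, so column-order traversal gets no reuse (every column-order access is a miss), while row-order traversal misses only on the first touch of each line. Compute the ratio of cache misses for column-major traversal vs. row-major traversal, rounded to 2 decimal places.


Each row occupies 73 * 4 = 292 bytes and starts on a line boundary, so it spans ceil(292 / 64) = 5 cache lines.
Row-major traversal misses (one per line touched): 197 * ceil(73 * 4 / 64) = 985
Column-major traversal misses (no reuse, every access misses): 197 * 73 = 14381
Ratio = 14381 / 985 = 14.6

14.6


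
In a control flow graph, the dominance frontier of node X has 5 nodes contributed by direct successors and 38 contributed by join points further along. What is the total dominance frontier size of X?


DF(X) = direct successor contributions + join point contributions
= 5 + 38 = 43

43


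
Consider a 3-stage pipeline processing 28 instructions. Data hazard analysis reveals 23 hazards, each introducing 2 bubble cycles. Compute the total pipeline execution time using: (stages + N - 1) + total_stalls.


Base cycles = 3 + 28 - 1 = 30
Total stalls = 23 * 2 = 46
Total = 30 + 46 = 76

76


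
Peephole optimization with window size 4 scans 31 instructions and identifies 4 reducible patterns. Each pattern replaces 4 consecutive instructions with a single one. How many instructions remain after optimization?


Each match removes 3 instructions.
Total removed = 4 * 3 = 12
Remaining = 31 - 12 = 19

19


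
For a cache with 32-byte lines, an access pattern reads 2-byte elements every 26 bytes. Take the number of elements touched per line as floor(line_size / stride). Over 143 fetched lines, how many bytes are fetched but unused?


Elements per line = floor(32 / 26) = 1
Bytes used per line = 1 * 2 = 2
Wasted per line = 32 - 2 = 30
Total wasted = 30 * 143 = 4290

4290


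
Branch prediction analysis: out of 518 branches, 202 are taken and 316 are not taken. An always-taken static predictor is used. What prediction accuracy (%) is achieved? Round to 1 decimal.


Predictor: always-taken
Correct predictions = 202
Accuracy = 202 / 518 * 100 = 39.0%

39.0


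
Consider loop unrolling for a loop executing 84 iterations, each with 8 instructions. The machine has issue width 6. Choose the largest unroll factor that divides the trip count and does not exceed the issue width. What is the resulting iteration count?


Largest divisor of 84 <= 6 is 6
New iterations = 84 / 6 = 14

14


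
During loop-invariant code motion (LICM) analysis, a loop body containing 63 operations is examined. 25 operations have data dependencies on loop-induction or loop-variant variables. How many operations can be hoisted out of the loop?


Invariant candidates = total - loop-dependent
= 63 - 25 = 38

38


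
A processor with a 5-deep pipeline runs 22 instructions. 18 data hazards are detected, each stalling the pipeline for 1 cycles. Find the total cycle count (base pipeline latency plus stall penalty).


Base cycles = 5 + 22 - 1 = 26
Total stalls = 18 * 1 = 18
Total = 26 + 18 = 44

44


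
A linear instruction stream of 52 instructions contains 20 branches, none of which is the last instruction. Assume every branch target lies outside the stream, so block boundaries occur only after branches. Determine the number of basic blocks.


With no in-sequence branch targets, the leaders are the first instruction plus the instruction after each branch.
Number of basic blocks = branches + 1
= 20 + 1 = 21

21


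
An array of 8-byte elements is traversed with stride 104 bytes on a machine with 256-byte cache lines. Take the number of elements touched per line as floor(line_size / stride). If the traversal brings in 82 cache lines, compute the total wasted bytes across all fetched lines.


Elements per line = floor(256 / 104) = 2
Bytes used per line = 2 * 8 = 16
Wasted per line = 256 - 16 = 240
Total wasted = 240 * 82 = 19680

19680


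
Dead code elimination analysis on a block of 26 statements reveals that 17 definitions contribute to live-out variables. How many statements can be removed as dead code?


Dead code = total statements - live definitions
= 26 - 17 = 9

9


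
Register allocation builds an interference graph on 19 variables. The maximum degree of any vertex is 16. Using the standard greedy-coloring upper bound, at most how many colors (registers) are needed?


Greedy coloring never needs more than (max_degree + 1) colors: when coloring a vertex, at most max_degree neighbors are already colored.
Upper bound = 16 + 1 = 17

17


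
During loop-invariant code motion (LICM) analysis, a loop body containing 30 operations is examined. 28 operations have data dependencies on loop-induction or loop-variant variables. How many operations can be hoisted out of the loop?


Invariant candidates = total - loop-dependent
= 30 - 28 = 2

2


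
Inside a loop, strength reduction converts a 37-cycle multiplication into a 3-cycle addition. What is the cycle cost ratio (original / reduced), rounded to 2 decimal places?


Ratio = mult_cost / add_cost = 37 / 3 = 12.33

12.33


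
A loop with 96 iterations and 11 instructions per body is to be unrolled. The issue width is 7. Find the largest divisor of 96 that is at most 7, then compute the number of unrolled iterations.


Largest divisor of 96 <= 7 is 6
New iterations = 96 / 6 = 16

16


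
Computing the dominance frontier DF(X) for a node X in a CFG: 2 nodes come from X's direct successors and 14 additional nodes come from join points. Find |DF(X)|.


DF(X) = direct successor contributions + join point contributions
= 2 + 14 = 16

16


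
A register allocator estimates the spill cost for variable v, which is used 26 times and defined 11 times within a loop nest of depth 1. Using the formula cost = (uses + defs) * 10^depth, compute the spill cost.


uses + defs = 26 + 11 = 37
10^1 = 10
Spill cost = 37 * 10 = 370

370


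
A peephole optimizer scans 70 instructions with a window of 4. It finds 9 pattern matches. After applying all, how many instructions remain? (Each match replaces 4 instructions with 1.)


Each match removes 3 instructions.
Total removed = 9 * 3 = 27
Remaining = 70 - 27 = 43

43


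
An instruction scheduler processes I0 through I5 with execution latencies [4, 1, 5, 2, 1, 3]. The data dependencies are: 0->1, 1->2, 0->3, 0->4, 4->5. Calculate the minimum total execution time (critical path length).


Compute longest path through dependency graph: dist(Ik) = max over predecessors of dist + latency(Ik).
dist(I0) = latency 4 = 4
dist(I1) = dist(I0) + 1 = 4 + 1 = 5
dist(I2) = dist(I1) + 5 = 5 + 5 = 10
dist(I3) = dist(I0) + 2 = 4 + 2 = 6
dist(I4) = dist(I0) + 1 = 4 + 1 = 5
dist(I5) = dist(I4) + 3 = 5 + 3 = 8
Critical path = max dist = 10

10


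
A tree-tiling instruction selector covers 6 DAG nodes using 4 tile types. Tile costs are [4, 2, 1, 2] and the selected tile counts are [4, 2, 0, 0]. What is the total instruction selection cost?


Total cost = sum(count_i * cost_i)
= 4*4 + 2*2 + 0*1 + 0*2
= 20

20


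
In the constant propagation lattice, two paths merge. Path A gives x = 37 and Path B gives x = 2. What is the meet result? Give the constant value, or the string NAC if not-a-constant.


Meet operation: if both paths give the same constant, result is that constant; if they differ, result is NAC (not-a-constant).
Path A: 37, Path B: 2 -> differ
Result: not-a-constant -> NAC

NAC


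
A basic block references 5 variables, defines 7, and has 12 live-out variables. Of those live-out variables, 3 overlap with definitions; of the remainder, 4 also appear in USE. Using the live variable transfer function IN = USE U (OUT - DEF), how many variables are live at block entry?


OUT - DEF: 12 - 3 = 9
|IN| = |USE| + |OUT - DEF| - |USE ∩ (OUT - DEF)| = 5 + 9 - 4 = 10

10


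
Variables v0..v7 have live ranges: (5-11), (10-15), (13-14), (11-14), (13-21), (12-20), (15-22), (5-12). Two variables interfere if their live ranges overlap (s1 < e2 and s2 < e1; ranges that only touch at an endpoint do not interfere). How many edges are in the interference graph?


Check all pairs for overlapping intervals.
Two intervals (s1,e1) and (s2,e2) overlap if s1 < e2 and s2 < e1.
v0 (5-11) vs v1..v7: overlaps v1, v7 -> 2
v1 (10-15) vs v2..v7: overlaps v2, v3, v4, v5, v7 -> 5
v2 (13-14) vs v3..v7: overlaps v3, v4, v5 -> 3
v3 (11-14) vs v4..v7: overlaps v4, v5, v7 -> 3
v4 (13-21) vs v5..v7: overlaps v5, v6 -> 2
v5 (12-20) vs v6..v7: overlaps v6 -> 1
v6 (15-22) vs v7: overlaps none -> 0
Total overlapping pairs = 2 + 5 + 3 + 3 + 2 + 1 + 0 = 16

16


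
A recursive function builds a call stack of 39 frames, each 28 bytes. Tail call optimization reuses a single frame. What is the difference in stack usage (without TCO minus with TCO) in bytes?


Without TCO: 39 * 28 = 1092 bytes
With TCO: reuse 1 frame = 28 bytes
Savings = 1092 - 28 = 1064

1064


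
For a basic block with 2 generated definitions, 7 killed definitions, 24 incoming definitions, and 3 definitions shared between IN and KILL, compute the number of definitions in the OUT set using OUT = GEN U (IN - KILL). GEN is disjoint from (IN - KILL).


IN - KILL: 24 - 3 = 21 surviving definitions
OUT = GEN + surviving = 2 + 21 = 23

23


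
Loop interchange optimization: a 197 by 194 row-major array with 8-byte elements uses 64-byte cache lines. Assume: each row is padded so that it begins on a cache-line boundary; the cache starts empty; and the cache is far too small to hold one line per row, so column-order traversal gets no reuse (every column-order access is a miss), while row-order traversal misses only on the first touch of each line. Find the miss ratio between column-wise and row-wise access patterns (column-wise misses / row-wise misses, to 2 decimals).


Each row occupies 194 * 8 = 1552 bytes and starts on a line boundary, so it spans ceil(1552 / 64) = 25 cache lines.
Row-major traversal misses (one per line touched): 197 * ceil(194 * 8 / 64) = 4925
Column-major traversal misses (no reuse, every access misses): 197 * 194 = 38218
Ratio = 38218 / 4925 = 7.76

7.76


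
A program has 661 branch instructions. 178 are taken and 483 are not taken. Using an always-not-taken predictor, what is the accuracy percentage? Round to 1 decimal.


Predictor: always-not-taken
Correct predictions = 483
Accuracy = 483 / 661 * 100 = 73.1%

73.1


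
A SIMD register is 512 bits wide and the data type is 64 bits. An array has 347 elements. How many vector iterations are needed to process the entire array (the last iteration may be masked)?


Width = 512 / 64 = 8 elements per vector op
Iterations = ceil(347 / 8) = 44

44


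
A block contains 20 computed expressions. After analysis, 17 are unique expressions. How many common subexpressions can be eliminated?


CSE count = total expressions - unique expressions
= 20 - 17 = 3

3


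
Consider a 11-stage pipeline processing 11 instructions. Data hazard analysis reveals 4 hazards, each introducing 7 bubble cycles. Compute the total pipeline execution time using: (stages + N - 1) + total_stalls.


Base cycles = 11 + 11 - 1 = 21
Total stalls = 4 * 7 = 28
Total = 21 + 28 = 49

49


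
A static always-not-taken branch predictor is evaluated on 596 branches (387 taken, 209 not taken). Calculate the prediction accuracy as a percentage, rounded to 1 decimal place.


Predictor: always-not-taken
Correct predictions = 209
Accuracy = 209 / 596 * 100 = 35.1%

35.1


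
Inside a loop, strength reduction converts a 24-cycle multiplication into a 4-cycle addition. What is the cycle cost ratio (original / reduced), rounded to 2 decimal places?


Ratio = mult_cost / add_cost = 24 / 4 = 6.0

6.0


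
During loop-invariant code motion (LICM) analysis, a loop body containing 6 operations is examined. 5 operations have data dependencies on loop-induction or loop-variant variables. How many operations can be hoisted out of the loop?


Invariant candidates = total - loop-dependent
= 6 - 5 = 1

1


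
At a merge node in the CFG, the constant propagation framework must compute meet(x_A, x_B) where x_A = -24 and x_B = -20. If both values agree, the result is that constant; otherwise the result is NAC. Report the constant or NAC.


Meet operation: if both paths give the same constant, result is that constant; if they differ, result is NAC (not-a-constant).
Path A: -24, Path B: -20 -> differ
Result: not-a-constant -> NAC

NAC


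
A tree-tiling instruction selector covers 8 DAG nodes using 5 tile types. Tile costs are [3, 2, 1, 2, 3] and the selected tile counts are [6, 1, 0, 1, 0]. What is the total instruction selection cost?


Total cost = sum(count_i * cost_i)
= 6*3 + 1*2 + 0*1 + 1*2 + 0*3
= 22

22


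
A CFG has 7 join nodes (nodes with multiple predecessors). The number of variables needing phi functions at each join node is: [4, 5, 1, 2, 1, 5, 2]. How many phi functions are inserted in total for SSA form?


Total phi functions = sum of phi functions at each join node
= 4 + 5 + 1 + 2 + 1 + 5 + 2 = 20

20


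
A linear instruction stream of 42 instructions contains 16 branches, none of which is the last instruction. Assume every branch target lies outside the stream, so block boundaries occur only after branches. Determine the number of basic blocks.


With no in-sequence branch targets, the leaders are the first instruction plus the instruction after each branch.
Number of basic blocks = branches + 1
= 16 + 1 = 17

17


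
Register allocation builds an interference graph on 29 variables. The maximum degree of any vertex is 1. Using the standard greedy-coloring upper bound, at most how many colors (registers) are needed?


Greedy coloring never needs more than (max_degree + 1) colors: when coloring a vertex, at most max_degree neighbors are already colored.
Upper bound = 1 + 1 = 2

2


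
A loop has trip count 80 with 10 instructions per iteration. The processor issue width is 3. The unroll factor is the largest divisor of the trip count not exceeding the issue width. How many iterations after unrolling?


Largest divisor of 80 <= 3 is 2
New iterations = 80 / 2 = 40

40


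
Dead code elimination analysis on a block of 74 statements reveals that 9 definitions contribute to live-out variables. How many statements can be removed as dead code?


Dead code = total statements - live definitions
= 74 - 9 = 65

65


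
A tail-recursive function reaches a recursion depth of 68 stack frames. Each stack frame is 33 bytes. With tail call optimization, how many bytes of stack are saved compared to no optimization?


Without TCO: 68 * 33 = 2244 bytes
With TCO: reuse 1 frame = 33 bytes
Savings = 2244 - 33 = 2211

2211


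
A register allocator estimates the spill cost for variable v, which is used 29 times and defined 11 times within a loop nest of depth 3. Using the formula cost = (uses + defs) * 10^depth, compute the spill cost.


uses + defs = 29 + 11 = 40
10^3 = 1000
Spill cost = 40 * 1000 = 40000

40000


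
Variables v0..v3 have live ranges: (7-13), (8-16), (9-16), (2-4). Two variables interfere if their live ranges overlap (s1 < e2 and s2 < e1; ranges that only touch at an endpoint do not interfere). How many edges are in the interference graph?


Check all pairs for overlapping intervals.
Two intervals (s1,e1) and (s2,e2) overlap if s1 < e2 and s2 < e1.
v0 (7-13) vs v1..v3: overlaps v1, v2 -> 2
v1 (8-16) vs v2..v3: overlaps v2 -> 1
v2 (9-16) vs v3: overlaps none -> 0
Total overlapping pairs = 2 + 1 + 0 = 3

3


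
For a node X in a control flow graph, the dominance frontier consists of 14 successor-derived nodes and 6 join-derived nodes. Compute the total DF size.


DF(X) = direct successor contributions + join point contributions
= 14 + 6 = 20

20


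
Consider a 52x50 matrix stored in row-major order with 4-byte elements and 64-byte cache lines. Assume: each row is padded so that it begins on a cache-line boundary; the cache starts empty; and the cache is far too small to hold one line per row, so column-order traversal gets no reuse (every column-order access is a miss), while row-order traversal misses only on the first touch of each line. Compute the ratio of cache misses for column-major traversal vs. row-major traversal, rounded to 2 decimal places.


Each row occupies 50 * 4 = 200 bytes and starts on a line boundary, so it spans ceil(200 / 64) = 4 cache lines.
Row-major traversal misses (one per line touched): 52 * ceil(50 * 4 / 64) = 208
Column-major traversal misses (no reuse, every access misses): 52 * 50 = 2600
Ratio = 2600 / 208 = 12.5

12.5


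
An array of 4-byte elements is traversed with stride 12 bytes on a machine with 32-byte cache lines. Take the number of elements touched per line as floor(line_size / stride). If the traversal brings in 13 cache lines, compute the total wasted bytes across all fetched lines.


Elements per line = floor(32 / 12) = 2
Bytes used per line = 2 * 4 = 8
Wasted per line = 32 - 8 = 24
Total wasted = 24 * 13 = 312

312


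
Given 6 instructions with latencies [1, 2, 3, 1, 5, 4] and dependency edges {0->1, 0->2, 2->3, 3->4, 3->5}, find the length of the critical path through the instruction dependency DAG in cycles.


Compute longest path through dependency graph: dist(Ik) = max over predecessors of dist + latency(Ik).
dist(I0) = latency 1 = 1
dist(I1) = dist(I0) + 2 = 1 + 2 = 3
dist(I2) = dist(I0) + 3 = 1 + 3 = 4
dist(I3) = dist(I2) + 1 = 4 + 1 = 5
dist(I4) = dist(I3) + 5 = 5 + 5 = 10
dist(I5) = dist(I3) + 4 = 5 + 4 = 9
Critical path = max dist = 10

10


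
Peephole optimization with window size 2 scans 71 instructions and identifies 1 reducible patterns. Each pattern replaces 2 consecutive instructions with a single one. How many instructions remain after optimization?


Each match removes 1 instructions.
Total removed = 1 * 1 = 1
Remaining = 71 - 1 = 70

70


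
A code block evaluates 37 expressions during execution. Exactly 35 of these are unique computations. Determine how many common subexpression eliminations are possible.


CSE count = total expressions - unique expressions
= 37 - 35 = 2

2


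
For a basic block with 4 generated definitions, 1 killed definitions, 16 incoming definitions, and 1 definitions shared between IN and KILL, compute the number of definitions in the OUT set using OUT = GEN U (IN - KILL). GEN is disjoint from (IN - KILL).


IN - KILL: 16 - 1 = 15 surviving definitions
OUT = GEN + surviving = 4 + 15 = 19

19


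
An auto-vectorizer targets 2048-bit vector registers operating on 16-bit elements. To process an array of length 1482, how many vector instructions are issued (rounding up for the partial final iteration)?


Width = 2048 / 16 = 128 elements per vector op
Iterations = ceil(1482 / 128) = 12

12


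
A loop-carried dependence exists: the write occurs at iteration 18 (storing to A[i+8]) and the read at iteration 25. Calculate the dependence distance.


Distance = read iteration - write iteration
= 25 - 18 = 7

7


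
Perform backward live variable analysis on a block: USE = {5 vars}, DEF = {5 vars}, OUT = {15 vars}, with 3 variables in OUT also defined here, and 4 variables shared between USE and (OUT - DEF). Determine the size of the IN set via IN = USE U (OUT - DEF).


OUT - DEF: 15 - 3 = 12
|IN| = |USE| + |OUT - DEF| - |USE ∩ (OUT - DEF)| = 5 + 12 - 4 = 13

13


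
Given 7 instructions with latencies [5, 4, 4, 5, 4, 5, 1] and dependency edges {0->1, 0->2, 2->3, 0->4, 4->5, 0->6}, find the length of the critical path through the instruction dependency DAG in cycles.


Compute longest path through dependency graph: dist(Ik) = max over predecessors of dist + latency(Ik).
dist(I0) = latency 5 = 5
dist(I1) = dist(I0) + 4 = 5 + 4 = 9
dist(I2) = dist(I0) + 4 = 5 + 4 = 9
dist(I3) = dist(I2) + 5 = 9 + 5 = 14
dist(I4) = dist(I0) + 4 = 5 + 4 = 9
dist(I5) = dist(I4) + 5 = 9 + 5 = 14
dist(I6) = dist(I0) + 1 = 5 + 1 = 6
Critical path = max dist = 14

14


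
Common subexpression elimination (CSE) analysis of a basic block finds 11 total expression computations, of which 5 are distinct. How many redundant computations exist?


CSE count = total expressions - unique expressions
= 11 - 5 = 6

6


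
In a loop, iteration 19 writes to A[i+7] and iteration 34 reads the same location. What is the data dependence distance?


Distance = read iteration - write iteration
= 34 - 19 = 15

15


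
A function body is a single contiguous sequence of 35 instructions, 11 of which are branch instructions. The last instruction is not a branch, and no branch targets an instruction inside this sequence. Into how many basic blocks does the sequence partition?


With no in-sequence branch targets, the leaders are the first instruction plus the instruction after each branch.
Number of basic blocks = branches + 1
= 11 + 1 = 12

12


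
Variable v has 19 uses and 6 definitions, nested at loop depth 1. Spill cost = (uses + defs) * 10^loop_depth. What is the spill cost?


uses + defs = 19 + 6 = 25
10^1 = 10
Spill cost = 25 * 10 = 250

250


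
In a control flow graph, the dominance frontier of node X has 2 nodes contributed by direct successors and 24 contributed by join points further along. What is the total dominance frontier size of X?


DF(X) = direct successor contributions + join point contributions
= 2 + 24 = 26

26


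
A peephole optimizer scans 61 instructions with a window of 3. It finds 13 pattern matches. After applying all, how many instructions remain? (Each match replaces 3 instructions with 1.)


Each match removes 2 instructions.
Total removed = 13 * 2 = 26
Remaining = 61 - 26 = 35

35


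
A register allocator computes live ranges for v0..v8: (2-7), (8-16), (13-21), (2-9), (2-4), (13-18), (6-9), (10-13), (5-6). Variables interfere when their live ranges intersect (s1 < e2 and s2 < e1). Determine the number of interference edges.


Check all pairs for overlapping intervals.
Two intervals (s1,e1) and (s2,e2) overlap if s1 < e2 and s2 < e1.
v0 (2-7) vs v1..v8: overlaps v3, v4, v6, v8 -> 4
v1 (8-16) vs v2..v8: overlaps v2, v3, v5, v6, v7 -> 5
v2 (13-21) vs v3..v8: overlaps v5 -> 1
v3 (2-9) vs v4..v8: overlaps v4, v6, v8 -> 3
v4 (2-4) vs v5..v8: overlaps none -> 0
v5 (13-18) vs v6..v8: overlaps none -> 0
v6 (6-9) vs v7..v8: overlaps none -> 0
v7 (10-13) vs v8: overlaps none -> 0
Total overlapping pairs = 4 + 5 + 1 + 3 + 0 + 0 + 0 + 0 = 13

13


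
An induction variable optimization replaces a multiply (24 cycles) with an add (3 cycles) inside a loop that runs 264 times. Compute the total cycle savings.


Per-iteration saving = 24 - 3 = 21
Total saved = 264 * 21 = 5544

5544


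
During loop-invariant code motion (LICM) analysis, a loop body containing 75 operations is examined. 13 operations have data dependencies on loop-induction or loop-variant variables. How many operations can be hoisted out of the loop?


Invariant candidates = total - loop-dependent
= 75 - 13 = 62

62


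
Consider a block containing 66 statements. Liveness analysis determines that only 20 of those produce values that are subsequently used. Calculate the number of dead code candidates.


Dead code = total statements - live definitions
= 66 - 20 = 46

46


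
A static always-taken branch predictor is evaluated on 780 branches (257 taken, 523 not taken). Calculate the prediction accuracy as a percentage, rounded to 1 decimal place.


Predictor: always-taken
Correct predictions = 257
Accuracy = 257 / 780 * 100 = 32.9%

32.9


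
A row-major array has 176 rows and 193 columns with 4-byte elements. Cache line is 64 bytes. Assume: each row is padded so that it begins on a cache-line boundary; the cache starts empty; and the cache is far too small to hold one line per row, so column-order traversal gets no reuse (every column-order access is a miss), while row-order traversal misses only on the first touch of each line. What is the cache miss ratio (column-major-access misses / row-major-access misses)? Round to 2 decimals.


Each row occupies 193 * 4 = 772 bytes and starts on a line boundary, so it spans ceil(772 / 64) = 13 cache lines.
Row-major traversal misses (one per line touched): 176 * ceil(193 * 4 / 64) = 2288
Column-major traversal misses (no reuse, every access misses): 176 * 193 = 33968
Ratio = 33968 / 2288 = 14.85

14.85
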